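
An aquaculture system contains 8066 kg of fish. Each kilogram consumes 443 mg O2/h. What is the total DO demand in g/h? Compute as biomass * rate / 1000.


Total O2 consumption (mg/h) = 8066 kg * 443 mg/(kg*h) = 3573238 mg/h
Convert to g/h: 3573238 / 1000 = 3573.238 g/h

3573.238 g/h


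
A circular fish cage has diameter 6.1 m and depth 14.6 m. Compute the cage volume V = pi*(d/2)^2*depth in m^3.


r = d/2 = 6.1/2 = 3.05 m
Base area = pi*r^2 = pi*3.05^2 = 29.224666 m^2
Volume = 29.224666 * 14.6 = 426.68 m^3

426.68 m^3


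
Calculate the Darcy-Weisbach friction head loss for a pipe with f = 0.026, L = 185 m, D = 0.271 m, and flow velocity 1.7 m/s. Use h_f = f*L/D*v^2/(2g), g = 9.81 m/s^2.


v^2 = 1.7^2 = 2.89 m^2/s^2
L/D = 185/0.271 = 682.65683
h_f = f*(L/D)*v^2/(2g) = 0.026 * 682.65683 * 2.89 / 19.62 = 2.61442 m

2.61442 m


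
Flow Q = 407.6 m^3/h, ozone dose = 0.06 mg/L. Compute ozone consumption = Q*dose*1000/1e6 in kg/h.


O3 demand (mg/h) = Q * dose * 1000 = 407.6 * 0.06 * 1000 = 24456 mg/h
Convert mg to kg: 24456 / 1e6 = 0.024456 kg/h

0.024456 kg/h


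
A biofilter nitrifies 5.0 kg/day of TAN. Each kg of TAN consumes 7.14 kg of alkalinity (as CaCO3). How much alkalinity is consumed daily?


Alkalinity factor: 7.14 kg CaCO3 consumed per kg TAN nitrified
alk = 5.0 kg TAN * 7.14 = 35.7 kg CaCO3/day

35.7 kg CaCO3/day


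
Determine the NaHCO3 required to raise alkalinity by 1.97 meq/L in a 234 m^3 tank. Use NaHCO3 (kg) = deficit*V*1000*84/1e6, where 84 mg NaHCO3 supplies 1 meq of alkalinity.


Tank volume in L = 234 m^3 * 1000 = 234000 L
Total meq required = 1.97 meq/L * 234000 L = 460980 meq
NaHCO3 mass = 460980 meq * 84 mg/meq / 1e6 = 38.7223 kg

38.7223 kg


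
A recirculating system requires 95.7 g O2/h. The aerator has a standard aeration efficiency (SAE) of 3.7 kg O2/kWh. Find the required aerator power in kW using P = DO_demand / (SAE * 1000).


SAE in g O2/kWh = 3.7 * 1000 = 3700 g/kWh
P = DO_demand / SAE_g = 95.7 / 3700 = 0.0258649 kW

0.0258649 kW


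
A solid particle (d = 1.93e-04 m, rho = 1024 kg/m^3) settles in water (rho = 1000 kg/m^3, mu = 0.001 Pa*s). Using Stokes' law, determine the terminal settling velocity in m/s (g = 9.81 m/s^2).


Density difference: rho_p - rho_f = 1024 - 1000 = 24 kg/m^3
d^2 = (1.93e-04)^2 = 3.7249e-08 m^2
Numerator = (rho_p - rho_f) * g * d^2 = 24 * 9.81 * 3.7249e-08 = 8.7699046e-06
Denominator = 18 * mu = 18 * 0.001 = 0.018
v_s = 8.7699046e-06 / 0.018 = 4.87217e-04 m/s
Check: Re = rho_f * v_s * d / mu = 1000 * 4.87217e-04 * 1.93e-04 / 0.001 = 0.094 < 1, so Stokes' law applies.

4.87217e-04 m/s


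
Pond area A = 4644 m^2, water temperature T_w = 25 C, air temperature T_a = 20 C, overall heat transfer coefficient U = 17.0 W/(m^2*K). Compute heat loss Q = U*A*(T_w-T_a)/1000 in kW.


Temperature difference dT = 25 - 20 = 5 K
Heat loss (W) = U * A * dT = 17.0 * 4644 * 5 = 394740 W
Convert to kW: 394740 / 1000 = 394.74 kW

394.74 kW


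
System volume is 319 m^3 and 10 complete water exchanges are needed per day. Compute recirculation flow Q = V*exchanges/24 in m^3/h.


Daily recirculation volume = 319 m^3 * 10 = 3190 m^3/day
Flow rate Q = daily volume / 24 h = 3190 / 24 = 132.917 m^3/h

132.917 m^3/h


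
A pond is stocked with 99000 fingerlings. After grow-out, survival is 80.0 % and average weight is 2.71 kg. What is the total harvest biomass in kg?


Survivors = 99000 * 80.0/100 = 79200 fish
Harvest biomass = survivors * W_f = 79200 * 2.71 = 214632 kg

214632 kg


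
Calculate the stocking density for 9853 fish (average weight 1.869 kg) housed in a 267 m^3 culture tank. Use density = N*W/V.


Total biomass = 9853 fish * 1.869 kg = 18415.257 kg
Density = total biomass / volume = 18415.257 / 267 = 68.971 kg/m^3

68.971 kg/m^3


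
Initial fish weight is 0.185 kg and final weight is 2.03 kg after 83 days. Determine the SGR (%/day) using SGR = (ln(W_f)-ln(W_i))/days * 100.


ln(W_f) = ln(2.03) = 0.70803579
ln(W_i) = ln(0.185) = -1.6873995
ln(W_f) - ln(W_i) = 0.70803579 - -1.6873995 = 2.3954353
SGR = 2.3954353 / 83 * 100 = 2.88607 %/day

2.88607 %/day


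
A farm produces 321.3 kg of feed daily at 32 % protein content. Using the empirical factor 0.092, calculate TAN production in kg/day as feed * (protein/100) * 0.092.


Protein in feed = 321.3 * 32/100 = 102.816 kg/day
TAN = protein * 0.092 = 102.816 * 0.092 = 9.459072 kg/day

9.459072 kg/day


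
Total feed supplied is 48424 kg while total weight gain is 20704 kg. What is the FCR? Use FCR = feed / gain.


FCR = feed consumed / weight gained
FCR = 48424 kg / 20704 kg = 2.33887

2.33887


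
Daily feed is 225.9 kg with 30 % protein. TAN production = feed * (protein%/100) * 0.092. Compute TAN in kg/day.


Protein in feed = 225.9 * 30/100 = 67.77 kg/day
TAN = protein * 0.092 = 67.77 * 0.092 = 6.23484 kg/day

6.23484 kg/day


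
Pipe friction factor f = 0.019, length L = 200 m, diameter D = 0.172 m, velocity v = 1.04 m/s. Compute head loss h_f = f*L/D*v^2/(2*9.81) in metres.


v^2 = 1.04^2 = 1.0816 m^2/s^2
L/D = 200/0.172 = 1162.7907
h_f = f*(L/D)*v^2/(2g) = 0.019 * 1162.7907 * 1.0816 / 19.62 = 1.21793 m

1.21793 m


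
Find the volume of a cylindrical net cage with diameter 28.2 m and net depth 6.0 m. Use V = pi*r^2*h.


r = d/2 = 28.2/2 = 14.1 m
Base area = pi*r^2 = pi*14.1^2 = 624.58004 m^2
Volume = 624.58004 * 6.0 = 3747.48 m^3

3747.48 m^3


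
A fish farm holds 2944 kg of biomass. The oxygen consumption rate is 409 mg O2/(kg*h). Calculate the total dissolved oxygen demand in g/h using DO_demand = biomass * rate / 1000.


Total O2 consumption (mg/h) = 2944 kg * 409 mg/(kg*h) = 1204096 mg/h
Convert to g/h: 1204096 / 1000 = 1204.096 g/h

1204.096 g/h


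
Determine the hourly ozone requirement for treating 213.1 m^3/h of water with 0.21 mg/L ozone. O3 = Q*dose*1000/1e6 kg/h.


O3 demand (mg/h) = Q * dose * 1000 = 213.1 * 0.21 * 1000 = 44751 mg/h
Convert mg to kg: 44751 / 1e6 = 0.044751 kg/h

0.044751 kg/h


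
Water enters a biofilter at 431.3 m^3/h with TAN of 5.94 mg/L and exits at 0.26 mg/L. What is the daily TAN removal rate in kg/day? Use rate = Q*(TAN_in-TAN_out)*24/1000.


Concentration drop: TAN_in - TAN_out = 5.94 - 0.26 = 5.68 mg/L
Hourly TAN removed = Q * dTAN = 431.3 m^3/h * 5.68 mg/L = 2449.784 g/h  (m^3/h * mg/L = g/h)
Daily TAN removed = 2449.784 * 24 = 58794.816 g/day
Convert to kg/day: 58794.816 / 1000 = 58.794816 kg/day

58.794816 kg/day


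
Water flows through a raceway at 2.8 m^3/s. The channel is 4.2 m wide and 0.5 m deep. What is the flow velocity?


Cross-sectional area = W * d = 4.2 * 0.5 = 2.1 m^2
Velocity = Q / A = 2.8 / 2.1 = 1.33333 m/s

1.33333 m/s


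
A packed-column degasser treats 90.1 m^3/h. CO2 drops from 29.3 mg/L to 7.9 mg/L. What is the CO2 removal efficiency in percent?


CO2_out / CO2_in = 7.9 / 29.3 = 0.26962457
Fraction remaining = 0.26962457
efficiency = (1 - 0.26962457) * 100 = 73.0375 %

73.0375 %


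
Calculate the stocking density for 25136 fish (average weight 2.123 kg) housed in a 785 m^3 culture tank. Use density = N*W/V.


Total biomass = 25136 fish * 2.123 kg = 53363.728 kg
Density = total biomass / volume = 53363.728 / 785 = 67.9793 kg/m^3

67.9793 kg/m^3


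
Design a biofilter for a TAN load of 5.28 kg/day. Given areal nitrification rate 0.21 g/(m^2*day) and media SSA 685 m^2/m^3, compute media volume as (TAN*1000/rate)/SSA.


A = 5.28*1000 / 0.21 = 25142.857 m^2
V = 25142.857 / 685 = 36.7049

36.7049 m^3


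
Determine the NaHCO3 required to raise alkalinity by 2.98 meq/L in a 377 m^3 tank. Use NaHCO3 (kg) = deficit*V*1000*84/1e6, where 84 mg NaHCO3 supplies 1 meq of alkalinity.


Tank volume in L = 377 m^3 * 1000 = 377000 L
Total meq required = 2.98 meq/L * 377000 L = 1123460 meq
NaHCO3 mass = 1123460 meq * 84 mg/meq / 1e6 = 94.3706 kg

94.3706 kg


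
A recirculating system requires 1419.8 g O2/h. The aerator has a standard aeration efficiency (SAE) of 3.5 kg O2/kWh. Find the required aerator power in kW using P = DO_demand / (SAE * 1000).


SAE in g O2/kWh = 3.5 * 1000 = 3500 g/kWh
P = DO_demand / SAE_g = 1419.8 / 3500 = 0.405657 kW

0.405657 kW


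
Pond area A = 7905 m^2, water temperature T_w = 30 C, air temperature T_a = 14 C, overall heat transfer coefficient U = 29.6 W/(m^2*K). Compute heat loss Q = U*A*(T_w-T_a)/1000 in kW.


Temperature difference dT = 30 - 14 = 16 K
Heat loss (W) = U * A * dT = 29.6 * 7905 * 16 = 3743808 W
Convert to kW: 3743808 / 1000 = 3743.808 kW

3743.808 kW


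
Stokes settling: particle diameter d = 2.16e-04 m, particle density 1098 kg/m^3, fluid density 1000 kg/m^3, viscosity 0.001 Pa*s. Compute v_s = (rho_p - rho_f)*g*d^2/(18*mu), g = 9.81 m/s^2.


Density difference: rho_p - rho_f = 1098 - 1000 = 98 kg/m^3
d^2 = (2.16e-04)^2 = 4.6656e-08 m^2
Numerator = (rho_p - rho_f) * g * d^2 = 98 * 9.81 * 4.6656e-08 = 4.4854145e-05
Denominator = 18 * mu = 18 * 0.001 = 0.018
v_s = 4.4854145e-05 / 0.018 = 0.0024919 m/s
Check: Re = rho_f * v_s * d / mu = 1000 * 0.0024919 * 2.16e-04 / 0.001 = 0.538 < 1, so Stokes' law applies.

0.0024919 m/s


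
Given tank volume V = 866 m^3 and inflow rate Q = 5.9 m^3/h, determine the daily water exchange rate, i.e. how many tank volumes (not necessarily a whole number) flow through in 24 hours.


Daily flow volume = 5.9 m^3/h * 24 h = 141.6 m^3/day
Exchanges = daily flow / tank volume = 141.6 / 866 = 0.16351 exchanges/day

0.16351 exchanges/day


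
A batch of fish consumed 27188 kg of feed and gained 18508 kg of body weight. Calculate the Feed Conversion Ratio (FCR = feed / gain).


FCR = feed consumed / weight gained
FCR = 27188 kg / 18508 kg = 1.46899

1.46899


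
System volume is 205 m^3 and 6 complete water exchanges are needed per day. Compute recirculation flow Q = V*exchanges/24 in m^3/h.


Daily recirculation volume = 205 m^3 * 6 = 1230 m^3/day
Flow rate Q = daily volume / 24 h = 1230 / 24 = 51.25 m^3/h

51.25 m^3/h


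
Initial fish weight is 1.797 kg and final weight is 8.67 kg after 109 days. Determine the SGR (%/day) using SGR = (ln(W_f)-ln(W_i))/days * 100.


ln(W_f) = ln(8.67) = 2.1598688
ln(W_i) = ln(1.797) = 0.58611861
ln(W_f) - ln(W_i) = 2.1598688 - 0.58611861 = 1.5737502
SGR = 1.5737502 / 109 * 100 = 1.44381 %/day

1.44381 %/day


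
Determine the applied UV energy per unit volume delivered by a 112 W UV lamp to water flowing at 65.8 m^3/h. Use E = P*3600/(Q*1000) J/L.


Energy delivered per hour = 112 W * 3600 s = 403200 J/h
Volume treated per hour = 65.8 m^3/h * 1000 = 65800 L/h
dose = 403200 / 65800 = 6.12766 J/L

6.12766 J/L


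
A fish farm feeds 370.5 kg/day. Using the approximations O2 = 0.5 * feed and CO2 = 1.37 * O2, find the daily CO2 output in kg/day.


O2 = 370.5 * 0.5 = 185.25
CO2 = 185.25 * 1.37 = 253.7925

253.7925 kg/day


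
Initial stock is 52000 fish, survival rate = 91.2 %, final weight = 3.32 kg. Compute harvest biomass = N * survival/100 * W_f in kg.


Survivors = 52000 * 91.2/100 = 47424 fish
Harvest biomass = survivors * W_f = 47424 * 3.32 = 157447.68 kg

157447.68 kg


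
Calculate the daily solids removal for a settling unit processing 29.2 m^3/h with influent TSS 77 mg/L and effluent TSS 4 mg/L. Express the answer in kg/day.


Concentration drop: TSS_in - TSS_out = 77 - 4 = 73 mg/L
Hourly solids removed = Q * dTSS = 29.2 m^3/h * 73 mg/L = 2131.6 g/h  (m^3/h * mg/L = g/h)
Daily solids removed = 2131.6 * 24 = 51158.4 g/day
Convert g to kg: 51158.4 / 1000 = 51.1584 kg/day

51.1584 kg/day


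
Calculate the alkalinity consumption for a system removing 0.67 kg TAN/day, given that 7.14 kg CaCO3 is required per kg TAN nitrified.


Alkalinity factor: 7.14 kg CaCO3 consumed per kg TAN nitrified
alk = 0.67 kg TAN * 7.14 = 4.7838 kg CaCO3/day

4.7838 kg CaCO3/day


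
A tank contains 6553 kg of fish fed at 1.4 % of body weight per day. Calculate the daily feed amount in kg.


Feeding rate fraction = 1.4% / 100 = 0.014
Daily feed = 6553 kg * 0.014 = 91.742 kg/day

91.742 kg/day


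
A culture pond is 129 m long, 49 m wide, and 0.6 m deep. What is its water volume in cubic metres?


Base area = L * W = 129 * 49 = 6321 m^2
Volume = area * depth = 6321 * 0.6 = 3792.6 m^3

3792.6 m^3


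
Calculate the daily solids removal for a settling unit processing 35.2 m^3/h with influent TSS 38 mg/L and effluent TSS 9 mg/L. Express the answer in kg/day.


Concentration drop: TSS_in - TSS_out = 38 - 9 = 29 mg/L
Hourly solids removed = Q * dTSS = 35.2 m^3/h * 29 mg/L = 1020.8 g/h  (m^3/h * mg/L = g/h)
Daily solids removed = 1020.8 * 24 = 24499.2 g/day
Convert g to kg: 24499.2 / 1000 = 24.4992 kg/day

24.4992 kg/day


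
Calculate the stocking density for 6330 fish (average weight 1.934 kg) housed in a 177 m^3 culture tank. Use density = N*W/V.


Total biomass = 6330 fish * 1.934 kg = 12242.22 kg
Density = total biomass / volume = 12242.22 / 177 = 69.1651 kg/m^3

69.1651 kg/m^3


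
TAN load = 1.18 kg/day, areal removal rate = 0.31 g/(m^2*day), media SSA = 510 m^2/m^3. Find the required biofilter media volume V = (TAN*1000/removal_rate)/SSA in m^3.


A = 1.18*1000 / 0.31 = 3806.4516 m^2
V = 3806.4516 / 510 = 7.46363

7.46363 m^3


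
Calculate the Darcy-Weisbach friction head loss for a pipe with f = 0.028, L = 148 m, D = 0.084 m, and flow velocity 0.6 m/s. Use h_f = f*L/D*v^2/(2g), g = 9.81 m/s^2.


v^2 = 0.6^2 = 0.36 m^2/s^2
L/D = 148/0.084 = 1761.9048
h_f = f*(L/D)*v^2/(2g) = 0.028 * 1761.9048 * 0.36 / 19.62 = 0.905199 m

0.905199 m


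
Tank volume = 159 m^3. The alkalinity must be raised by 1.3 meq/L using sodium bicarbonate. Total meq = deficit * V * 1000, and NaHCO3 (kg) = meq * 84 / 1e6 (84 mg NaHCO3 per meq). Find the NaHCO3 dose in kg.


Tank volume in L = 159 m^3 * 1000 = 159000 L
Total meq required = 1.3 meq/L * 159000 L = 206700 meq
NaHCO3 mass = 206700 meq * 84 mg/meq / 1e6 = 17.3628 kg

17.3628 kg


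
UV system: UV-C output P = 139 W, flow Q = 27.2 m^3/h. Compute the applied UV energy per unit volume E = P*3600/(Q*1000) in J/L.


Energy delivered per hour = 139 W * 3600 s = 500400 J/h
Volume treated per hour = 27.2 m^3/h * 1000 = 27200 L/h
dose = 500400 / 27200 = 18.3971 J/L

18.3971 J/L


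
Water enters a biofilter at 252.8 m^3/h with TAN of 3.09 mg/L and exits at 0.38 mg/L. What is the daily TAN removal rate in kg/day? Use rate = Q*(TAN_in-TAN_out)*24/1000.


Concentration drop: TAN_in - TAN_out = 3.09 - 0.38 = 2.71 mg/L
Hourly TAN removed = Q * dTAN = 252.8 m^3/h * 2.71 mg/L = 685.088 g/h  (m^3/h * mg/L = g/h)
Daily TAN removed = 685.088 * 24 = 16442.112 g/day
Convert to kg/day: 16442.112 / 1000 = 16.442112 kg/day

16.442112 kg/day


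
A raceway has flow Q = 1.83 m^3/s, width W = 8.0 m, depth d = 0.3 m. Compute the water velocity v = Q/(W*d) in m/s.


Cross-sectional area = W * d = 8.0 * 0.3 = 2.4 m^2
Velocity = Q / A = 1.83 / 2.4 = 0.7625 m/s

0.7625 m/s


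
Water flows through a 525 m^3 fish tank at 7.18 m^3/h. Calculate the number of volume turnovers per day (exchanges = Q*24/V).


Daily flow volume = 7.18 m^3/h * 24 h = 172.32 m^3/day
Exchanges = daily flow / tank volume = 172.32 / 525 = 0.328229 exchanges/day

0.328229 exchanges/day


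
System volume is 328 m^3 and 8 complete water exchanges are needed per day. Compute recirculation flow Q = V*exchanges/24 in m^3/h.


Daily recirculation volume = 328 m^3 * 8 = 2624 m^3/day
Flow rate Q = daily volume / 24 h = 2624 / 24 = 109.333 m^3/h

109.333 m^3/h


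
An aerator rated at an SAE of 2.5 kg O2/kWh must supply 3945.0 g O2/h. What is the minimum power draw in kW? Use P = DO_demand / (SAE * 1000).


SAE in g O2/kWh = 2.5 * 1000 = 2500 g/kWh
P = DO_demand / SAE_g = 3945.0 / 2500 = 1.578 kW

1.578 kW


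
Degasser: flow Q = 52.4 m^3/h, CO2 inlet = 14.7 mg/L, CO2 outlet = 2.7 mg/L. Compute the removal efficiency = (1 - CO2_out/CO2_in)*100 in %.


CO2_out / CO2_in = 2.7 / 14.7 = 0.18367347
Fraction remaining = 0.18367347
efficiency = (1 - 0.18367347) * 100 = 81.6327 %

81.6327 %


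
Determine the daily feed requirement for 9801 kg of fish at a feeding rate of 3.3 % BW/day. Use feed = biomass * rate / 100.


Feeding rate fraction = 3.3% / 100 = 0.033
Daily feed = 9801 kg * 0.033 = 323.433 kg/day

323.433 kg/day


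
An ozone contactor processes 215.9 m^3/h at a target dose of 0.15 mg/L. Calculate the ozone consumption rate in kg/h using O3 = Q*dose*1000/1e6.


O3 demand (mg/h) = Q * dose * 1000 = 215.9 * 0.15 * 1000 = 32385 mg/h
Convert mg to kg: 32385 / 1e6 = 0.032385 kg/h

0.032385 kg/h


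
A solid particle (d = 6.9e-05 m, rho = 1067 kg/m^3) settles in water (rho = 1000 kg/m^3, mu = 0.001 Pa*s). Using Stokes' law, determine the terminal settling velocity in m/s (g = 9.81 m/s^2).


Density difference: rho_p - rho_f = 1067 - 1000 = 67 kg/m^3
d^2 = (6.9e-05)^2 = 4.761e-09 m^2
Numerator = (rho_p - rho_f) * g * d^2 = 67 * 9.81 * 4.761e-09 = 3.1292625e-06
Denominator = 18 * mu = 18 * 0.001 = 0.018
v_s = 3.1292625e-06 / 0.018 = 1.73848e-04 m/s
Check: Re = rho_f * v_s * d / mu = 1000 * 1.73848e-04 * 6.9e-05 / 0.001 = 0.012 < 1, so Stokes' law applies.

1.73848e-04 m/s


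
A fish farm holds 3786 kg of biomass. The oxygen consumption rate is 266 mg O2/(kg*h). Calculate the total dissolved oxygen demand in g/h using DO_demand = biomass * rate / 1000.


Total O2 consumption (mg/h) = 3786 kg * 266 mg/(kg*h) = 1007076 mg/h
Convert to g/h: 1007076 / 1000 = 1007.076 g/h

1007.076 g/h


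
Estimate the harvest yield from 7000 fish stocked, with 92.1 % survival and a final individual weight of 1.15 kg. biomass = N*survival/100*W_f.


Survivors = 7000 * 92.1/100 = 6447 fish
Harvest biomass = survivors * W_f = 6447 * 1.15 = 7414.05 kg

7414.05 kg


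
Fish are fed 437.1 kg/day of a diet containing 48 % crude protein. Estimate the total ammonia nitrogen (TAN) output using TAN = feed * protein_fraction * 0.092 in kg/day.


Protein in feed = 437.1 * 48/100 = 209.808 kg/day
TAN = protein * 0.092 = 209.808 * 0.092 = 19.302336 kg/day

19.302336 kg/day


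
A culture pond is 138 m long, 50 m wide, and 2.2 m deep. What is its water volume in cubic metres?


Base area = L * W = 138 * 50 = 6900 m^2
Volume = area * depth = 6900 * 2.2 = 15180 m^3

15180 m^3


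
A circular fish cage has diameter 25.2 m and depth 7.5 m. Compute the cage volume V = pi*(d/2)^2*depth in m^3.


r = d/2 = 25.2/2 = 12.6 m
Base area = pi*r^2 = pi*12.6^2 = 498.75925 m^2
Volume = 498.75925 * 7.5 = 3740.69 m^3

3740.69 m^3


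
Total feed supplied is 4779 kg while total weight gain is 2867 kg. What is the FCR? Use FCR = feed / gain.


FCR = feed consumed / weight gained
FCR = 4779 kg / 2867 kg = 1.6669

1.6669


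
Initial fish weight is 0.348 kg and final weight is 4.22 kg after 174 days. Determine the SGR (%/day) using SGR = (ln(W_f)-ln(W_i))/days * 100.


ln(W_f) = ln(4.22) = 1.4398351
ln(W_i) = ln(0.348) = -1.0555528
ln(W_f) - ln(W_i) = 1.4398351 - -1.0555528 = 2.4953879
SGR = 2.4953879 / 174 * 100 = 1.43413 %/day

1.43413 %/day


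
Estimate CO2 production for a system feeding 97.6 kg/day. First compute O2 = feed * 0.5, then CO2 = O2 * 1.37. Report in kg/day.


O2 = 97.6 * 0.5 = 48.8
CO2 = 48.8 * 1.37 = 66.856

66.856 kg/day


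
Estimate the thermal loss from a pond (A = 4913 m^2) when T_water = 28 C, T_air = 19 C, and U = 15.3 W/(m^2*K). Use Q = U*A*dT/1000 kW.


Temperature difference dT = 28 - 19 = 9 K
Heat loss (W) = U * A * dT = 15.3 * 4913 * 9 = 676520.1 W
Convert to kW: 676520.1 / 1000 = 676.5201 kW

676.5201 kW


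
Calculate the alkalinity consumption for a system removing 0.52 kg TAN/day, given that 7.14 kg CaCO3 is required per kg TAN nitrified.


Alkalinity factor: 7.14 kg CaCO3 consumed per kg TAN nitrified
alk = 0.52 kg TAN * 7.14 = 3.7128 kg CaCO3/day

3.7128 kg CaCO3/day


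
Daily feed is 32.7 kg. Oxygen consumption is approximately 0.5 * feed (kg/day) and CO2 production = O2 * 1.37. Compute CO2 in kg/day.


O2 = 32.7 * 0.5 = 16.35
CO2 = 16.35 * 1.37 = 22.3995

22.3995 kg/day


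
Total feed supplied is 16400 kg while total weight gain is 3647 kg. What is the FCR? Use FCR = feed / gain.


FCR = feed consumed / weight gained
FCR = 16400 kg / 3647 kg = 4.49685

4.49685


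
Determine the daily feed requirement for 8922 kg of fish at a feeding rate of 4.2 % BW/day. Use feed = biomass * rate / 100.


Feeding rate fraction = 4.2% / 100 = 0.042
Daily feed = 8922 kg * 0.042 = 374.724 kg/day

374.724 kg/day


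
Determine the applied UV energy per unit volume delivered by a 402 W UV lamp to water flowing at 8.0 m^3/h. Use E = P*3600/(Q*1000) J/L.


Energy delivered per hour = 402 W * 3600 s = 1447200 J/h
Volume treated per hour = 8.0 m^3/h * 1000 = 8000 L/h
dose = 1447200 / 8000 = 180.9 J/L

180.9 J/L


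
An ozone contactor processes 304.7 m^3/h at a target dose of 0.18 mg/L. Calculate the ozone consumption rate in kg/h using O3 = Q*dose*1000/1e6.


O3 demand (mg/h) = Q * dose * 1000 = 304.7 * 0.18 * 1000 = 54846 mg/h
Convert mg to kg: 54846 / 1e6 = 0.054846 kg/h

0.054846 kg/h


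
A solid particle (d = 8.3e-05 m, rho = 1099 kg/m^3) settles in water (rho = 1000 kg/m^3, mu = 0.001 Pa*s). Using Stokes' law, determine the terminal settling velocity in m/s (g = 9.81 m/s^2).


Density difference: rho_p - rho_f = 1099 - 1000 = 99 kg/m^3
d^2 = (8.3e-05)^2 = 6.889e-09 m^2
Numerator = (rho_p - rho_f) * g * d^2 = 99 * 9.81 * 6.889e-09 = 6.6905279e-06
Denominator = 18 * mu = 18 * 0.001 = 0.018
v_s = 6.6905279e-06 / 0.018 = 3.71696e-04 m/s
Check: Re = rho_f * v_s * d / mu = 1000 * 3.71696e-04 * 8.3e-05 / 0.001 = 0.0309 < 1, so Stokes' law applies.

3.71696e-04 m/s


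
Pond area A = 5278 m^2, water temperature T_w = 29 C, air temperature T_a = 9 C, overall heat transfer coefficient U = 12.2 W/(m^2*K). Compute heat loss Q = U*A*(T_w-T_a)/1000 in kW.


Temperature difference dT = 29 - 9 = 20 K
Heat loss (W) = U * A * dT = 12.2 * 5278 * 20 = 1287832 W
Convert to kW: 1287832 / 1000 = 1287.832 kW

1287.832 kW


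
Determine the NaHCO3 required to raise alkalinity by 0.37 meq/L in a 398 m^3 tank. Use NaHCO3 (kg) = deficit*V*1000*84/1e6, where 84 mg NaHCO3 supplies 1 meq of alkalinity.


Tank volume in L = 398 m^3 * 1000 = 398000 L
Total meq required = 0.37 meq/L * 398000 L = 147260 meq
NaHCO3 mass = 147260 meq * 84 mg/meq / 1e6 = 12.3698 kg

12.3698 kg


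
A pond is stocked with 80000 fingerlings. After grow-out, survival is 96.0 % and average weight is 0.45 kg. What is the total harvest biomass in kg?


Survivors = 80000 * 96.0/100 = 76800 fish
Harvest biomass = survivors * W_f = 76800 * 0.45 = 34560 kg

34560 kg


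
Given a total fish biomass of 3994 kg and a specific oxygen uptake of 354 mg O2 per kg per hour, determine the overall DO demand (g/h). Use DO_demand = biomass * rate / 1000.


Total O2 consumption (mg/h) = 3994 kg * 354 mg/(kg*h) = 1413876 mg/h
Convert to g/h: 1413876 / 1000 = 1413.876 g/h

1413.876 g/h


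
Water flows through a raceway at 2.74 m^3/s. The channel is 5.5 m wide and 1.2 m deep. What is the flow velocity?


Cross-sectional area = W * d = 5.5 * 1.2 = 6.6 m^2
Velocity = Q / A = 2.74 / 6.6 = 0.415152 m/s

0.415152 m/s


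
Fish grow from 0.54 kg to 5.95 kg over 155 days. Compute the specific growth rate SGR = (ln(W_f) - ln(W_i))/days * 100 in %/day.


ln(W_f) = ln(5.95) = 1.7833912
ln(W_i) = ln(0.54) = -0.61618614
ln(W_f) - ln(W_i) = 1.7833912 - -0.61618614 = 2.3995773
SGR = 2.3995773 / 155 * 100 = 1.54811 %/day

1.54811 %/day


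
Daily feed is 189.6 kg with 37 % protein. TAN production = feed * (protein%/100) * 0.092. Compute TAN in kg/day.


Protein in feed = 189.6 * 37/100 = 70.152 kg/day
TAN = protein * 0.092 = 70.152 * 0.092 = 6.453984 kg/day

6.453984 kg/day


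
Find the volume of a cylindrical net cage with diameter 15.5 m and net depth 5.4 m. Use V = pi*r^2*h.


r = d/2 = 15.5/2 = 7.75 m
Base area = pi*r^2 = pi*7.75^2 = 188.69191 m^2
Volume = 188.69191 * 5.4 = 1018.94 m^3

1018.94 m^3


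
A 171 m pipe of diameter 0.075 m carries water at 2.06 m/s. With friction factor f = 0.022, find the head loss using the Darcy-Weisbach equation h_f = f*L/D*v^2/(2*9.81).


v^2 = 2.06^2 = 4.2436 m^2/s^2
L/D = 171/0.075 = 2280
h_f = f*(L/D)*v^2/(2g) = 0.022 * 2280 * 4.2436 / 19.62 = 10.8491 m

10.8491 m


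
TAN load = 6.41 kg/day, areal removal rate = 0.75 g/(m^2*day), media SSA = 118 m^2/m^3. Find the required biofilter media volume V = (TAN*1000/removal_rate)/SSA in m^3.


A = 6.41*1000 / 0.75 = 8546.6667 m^2
V = 8546.6667 / 118 = 72.4294

72.4294 m^3


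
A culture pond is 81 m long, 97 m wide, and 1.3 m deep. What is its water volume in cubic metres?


Base area = L * W = 81 * 97 = 7857 m^2
Volume = area * depth = 7857 * 1.3 = 10214.1 m^3

10214.1 m^3


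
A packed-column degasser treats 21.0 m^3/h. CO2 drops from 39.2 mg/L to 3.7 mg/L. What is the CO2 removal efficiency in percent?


CO2_out / CO2_in = 3.7 / 39.2 = 0.094387755
Fraction remaining = 0.094387755
efficiency = (1 - 0.094387755) * 100 = 90.5612 %

90.5612 %


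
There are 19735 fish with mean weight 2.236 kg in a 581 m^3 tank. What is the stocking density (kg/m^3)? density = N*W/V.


Total biomass = 19735 fish * 2.236 kg = 44127.46 kg
Density = total biomass / volume = 44127.46 / 581 = 75.9509 kg/m^3

75.9509 kg/m^3


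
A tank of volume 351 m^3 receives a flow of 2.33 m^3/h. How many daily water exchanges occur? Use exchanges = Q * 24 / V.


Daily flow volume = 2.33 m^3/h * 24 h = 55.92 m^3/day
Exchanges = daily flow / tank volume = 55.92 / 351 = 0.159316 exchanges/day

0.159316 exchanges/day


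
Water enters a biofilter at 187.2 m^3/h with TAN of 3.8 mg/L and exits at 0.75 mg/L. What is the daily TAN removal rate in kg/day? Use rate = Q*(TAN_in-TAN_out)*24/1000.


Concentration drop: TAN_in - TAN_out = 3.8 - 0.75 = 3.05 mg/L
Hourly TAN removed = Q * dTAN = 187.2 m^3/h * 3.05 mg/L = 570.96 g/h  (m^3/h * mg/L = g/h)
Daily TAN removed = 570.96 * 24 = 13703.04 g/day
Convert to kg/day: 13703.04 / 1000 = 13.70304 kg/day

13.70304 kg/day


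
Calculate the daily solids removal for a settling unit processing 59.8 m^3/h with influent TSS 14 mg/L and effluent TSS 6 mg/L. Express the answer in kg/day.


Concentration drop: TSS_in - TSS_out = 14 - 6 = 8 mg/L
Hourly solids removed = Q * dTSS = 59.8 m^3/h * 8 mg/L = 478.4 g/h  (m^3/h * mg/L = g/h)
Daily solids removed = 478.4 * 24 = 11481.6 g/day
Convert g to kg: 11481.6 / 1000 = 11.4816 kg/day

11.4816 kg/day


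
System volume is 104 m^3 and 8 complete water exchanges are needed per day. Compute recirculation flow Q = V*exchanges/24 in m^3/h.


Daily recirculation volume = 104 m^3 * 8 = 832 m^3/day
Flow rate Q = daily volume / 24 h = 832 / 24 = 34.6667 m^3/h

34.6667 m^3/h


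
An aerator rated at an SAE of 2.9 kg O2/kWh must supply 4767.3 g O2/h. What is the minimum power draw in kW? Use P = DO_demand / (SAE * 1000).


SAE in g O2/kWh = 2.9 * 1000 = 2900 g/kWh
P = DO_demand / SAE_g = 4767.3 / 2900 = 1.6439 kW

1.6439 kW


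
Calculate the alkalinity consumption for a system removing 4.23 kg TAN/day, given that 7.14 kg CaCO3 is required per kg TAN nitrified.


Alkalinity factor: 7.14 kg CaCO3 consumed per kg TAN nitrified
alk = 4.23 kg TAN * 7.14 = 30.2022 kg CaCO3/day

30.2022 kg CaCO3/day


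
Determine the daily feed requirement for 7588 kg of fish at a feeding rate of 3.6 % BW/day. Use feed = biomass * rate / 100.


Feeding rate fraction = 3.6% / 100 = 0.036
Daily feed = 7588 kg * 0.036 = 273.168 kg/day

273.168 kg/day


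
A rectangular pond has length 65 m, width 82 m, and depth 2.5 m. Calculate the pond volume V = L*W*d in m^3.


Base area = L * W = 65 * 82 = 5330 m^2
Volume = area * depth = 5330 * 2.5 = 13325 m^3

13325 m^3


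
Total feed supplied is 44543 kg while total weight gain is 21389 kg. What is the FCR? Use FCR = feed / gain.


FCR = feed consumed / weight gained
FCR = 44543 kg / 21389 kg = 2.08252

2.08252


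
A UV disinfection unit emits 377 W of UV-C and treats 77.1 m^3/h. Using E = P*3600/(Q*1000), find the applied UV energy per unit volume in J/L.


Energy delivered per hour = 377 W * 3600 s = 1357200 J/h
Volume treated per hour = 77.1 m^3/h * 1000 = 77100 L/h
dose = 1357200 / 77100 = 17.6031 J/L

17.6031 J/L


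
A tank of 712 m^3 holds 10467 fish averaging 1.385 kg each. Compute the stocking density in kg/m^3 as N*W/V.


Total biomass = 10467 fish * 1.385 kg = 14496.795 kg
Density = total biomass / volume = 14496.795 / 712 = 20.3607 kg/m^3

20.3607 kg/m^3


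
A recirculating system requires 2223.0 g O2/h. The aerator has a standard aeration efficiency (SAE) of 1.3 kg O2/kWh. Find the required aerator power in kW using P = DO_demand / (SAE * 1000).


SAE in g O2/kWh = 1.3 * 1000 = 1300 g/kWh
P = DO_demand / SAE_g = 2223.0 / 1300 = 1.71 kW

1.71 kW


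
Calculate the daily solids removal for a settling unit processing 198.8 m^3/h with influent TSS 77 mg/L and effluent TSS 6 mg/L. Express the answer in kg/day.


Concentration drop: TSS_in - TSS_out = 77 - 6 = 71 mg/L
Hourly solids removed = Q * dTSS = 198.8 m^3/h * 71 mg/L = 14114.8 g/h  (m^3/h * mg/L = g/h)
Daily solids removed = 14114.8 * 24 = 338755.2 g/day
Convert g to kg: 338755.2 / 1000 = 338.7552 kg/day

338.7552 kg/day


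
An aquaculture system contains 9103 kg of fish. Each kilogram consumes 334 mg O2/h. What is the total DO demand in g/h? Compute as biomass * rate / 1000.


Total O2 consumption (mg/h) = 9103 kg * 334 mg/(kg*h) = 3040402 mg/h
Convert to g/h: 3040402 / 1000 = 3040.402 g/h

3040.402 g/h


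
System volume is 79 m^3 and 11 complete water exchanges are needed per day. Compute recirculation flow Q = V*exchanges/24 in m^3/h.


Daily recirculation volume = 79 m^3 * 11 = 869 m^3/day
Flow rate Q = daily volume / 24 h = 869 / 24 = 36.2083 m^3/h

36.2083 m^3/h


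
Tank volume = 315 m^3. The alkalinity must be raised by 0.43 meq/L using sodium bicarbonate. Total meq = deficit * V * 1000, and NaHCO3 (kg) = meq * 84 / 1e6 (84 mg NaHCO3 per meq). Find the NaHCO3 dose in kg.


Tank volume in L = 315 m^3 * 1000 = 315000 L
Total meq required = 0.43 meq/L * 315000 L = 135450 meq
NaHCO3 mass = 135450 meq * 84 mg/meq / 1e6 = 11.3778 kg

11.3778 kg


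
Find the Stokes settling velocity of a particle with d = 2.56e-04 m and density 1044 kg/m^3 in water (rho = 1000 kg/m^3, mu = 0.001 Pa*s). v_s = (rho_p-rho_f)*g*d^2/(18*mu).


Density difference: rho_p - rho_f = 1044 - 1000 = 44 kg/m^3
d^2 = (2.56e-04)^2 = 6.5536e-08 m^2
Numerator = (rho_p - rho_f) * g * d^2 = 44 * 9.81 * 6.5536e-08 = 2.8287959e-05
Denominator = 18 * mu = 18 * 0.001 = 0.018
v_s = 2.8287959e-05 / 0.018 = 0.00157155 m/s
Check: Re = rho_f * v_s * d / mu = 1000 * 0.00157155 * 2.56e-04 / 0.001 = 0.402 < 1, so Stokes' law applies.

0.00157155 m/s


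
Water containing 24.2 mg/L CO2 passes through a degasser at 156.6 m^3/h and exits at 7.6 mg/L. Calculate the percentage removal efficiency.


CO2_out / CO2_in = 7.6 / 24.2 = 0.31404959
Fraction remaining = 0.31404959
efficiency = (1 - 0.31404959) * 100 = 68.595 %

68.595 %


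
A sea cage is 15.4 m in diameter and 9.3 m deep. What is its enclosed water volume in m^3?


r = d/2 = 15.4/2 = 7.7 m
Base area = pi*r^2 = pi*7.7^2 = 186.26503 m^2
Volume = 186.26503 * 9.3 = 1732.26 m^3

1732.26 m^3


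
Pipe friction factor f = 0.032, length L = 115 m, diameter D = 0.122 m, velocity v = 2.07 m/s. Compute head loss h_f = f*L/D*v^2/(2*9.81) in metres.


v^2 = 2.07^2 = 4.2849 m^2/s^2
L/D = 115/0.122 = 942.62295
h_f = f*(L/D)*v^2/(2g) = 0.032 * 942.62295 * 4.2849 / 19.62 = 6.58764 m

6.58764 m


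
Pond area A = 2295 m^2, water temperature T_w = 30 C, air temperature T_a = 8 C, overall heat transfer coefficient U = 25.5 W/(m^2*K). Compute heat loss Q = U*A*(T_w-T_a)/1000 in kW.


Temperature difference dT = 30 - 8 = 22 K
Heat loss (W) = U * A * dT = 25.5 * 2295 * 22 = 1287495 W
Convert to kW: 1287495 / 1000 = 1287.495 kW

1287.495 kW


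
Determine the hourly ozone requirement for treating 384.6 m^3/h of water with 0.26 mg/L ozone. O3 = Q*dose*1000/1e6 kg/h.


O3 demand (mg/h) = Q * dose * 1000 = 384.6 * 0.26 * 1000 = 99996 mg/h
Convert mg to kg: 99996 / 1e6 = 0.099996 kg/h

0.099996 kg/h


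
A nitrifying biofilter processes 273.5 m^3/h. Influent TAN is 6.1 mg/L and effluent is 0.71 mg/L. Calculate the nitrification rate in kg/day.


Concentration drop: TAN_in - TAN_out = 6.1 - 0.71 = 5.39 mg/L
Hourly TAN removed = Q * dTAN = 273.5 m^3/h * 5.39 mg/L = 1474.165 g/h  (m^3/h * mg/L = g/h)
Daily TAN removed = 1474.165 * 24 = 35379.96 g/day
Convert to kg/day: 35379.96 / 1000 = 35.37996 kg/day

35.37996 kg/day


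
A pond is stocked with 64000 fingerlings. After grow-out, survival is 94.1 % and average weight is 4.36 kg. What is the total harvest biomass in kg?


Survivors = 64000 * 94.1/100 = 60224 fish
Harvest biomass = survivors * W_f = 60224 * 4.36 = 262576.64 kg

262576.64 kg


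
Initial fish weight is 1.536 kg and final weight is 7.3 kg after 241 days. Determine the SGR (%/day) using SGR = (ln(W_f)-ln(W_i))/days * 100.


ln(W_f) = ln(7.3) = 1.9878743
ln(W_i) = ln(1.536) = 0.42918163
ln(W_f) - ln(W_i) = 1.9878743 - 0.42918163 = 1.5586927
SGR = 1.5586927 / 241 * 100 = 0.64676 %/day

0.64676 %/day


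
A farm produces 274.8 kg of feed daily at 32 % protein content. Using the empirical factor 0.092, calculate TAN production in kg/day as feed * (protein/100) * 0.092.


Protein in feed = 274.8 * 32/100 = 87.936 kg/day
TAN = protein * 0.092 = 87.936 * 0.092 = 8.090112 kg/day

8.090112 kg/day


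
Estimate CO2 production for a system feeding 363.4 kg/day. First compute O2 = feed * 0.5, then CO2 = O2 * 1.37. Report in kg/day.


O2 = 363.4 * 0.5 = 181.7
CO2 = 181.7 * 1.37 = 248.929

248.929 kg/day


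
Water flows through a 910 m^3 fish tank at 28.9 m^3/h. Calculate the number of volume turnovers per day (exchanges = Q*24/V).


Daily flow volume = 28.9 m^3/h * 24 h = 693.6 m^3/day
Exchanges = daily flow / tank volume = 693.6 / 910 = 0.762198 exchanges/day

0.762198 exchanges/day


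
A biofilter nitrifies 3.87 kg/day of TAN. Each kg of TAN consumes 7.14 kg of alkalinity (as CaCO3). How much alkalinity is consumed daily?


Alkalinity factor: 7.14 kg CaCO3 consumed per kg TAN nitrified
alk = 3.87 kg TAN * 7.14 = 27.6318 kg CaCO3/day

27.6318 kg CaCO3/day


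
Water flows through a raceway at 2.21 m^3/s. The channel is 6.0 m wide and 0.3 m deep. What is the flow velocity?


Cross-sectional area = W * d = 6.0 * 0.3 = 1.8 m^2
Velocity = Q / A = 2.21 / 1.8 = 1.22778 m/s

1.22778 m/s


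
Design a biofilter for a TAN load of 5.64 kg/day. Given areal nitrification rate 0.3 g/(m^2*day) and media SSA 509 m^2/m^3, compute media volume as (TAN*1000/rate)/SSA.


A = 5.64*1000 / 0.3 = 18800 m^2
V = 18800 / 509 = 36.9352

36.9352 m^3


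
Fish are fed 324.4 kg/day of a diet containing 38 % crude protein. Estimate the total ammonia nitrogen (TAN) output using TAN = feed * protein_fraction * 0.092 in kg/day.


Protein in feed = 324.4 * 38/100 = 123.272 kg/day
TAN = protein * 0.092 = 123.272 * 0.092 = 11.341024 kg/day

11.341024 kg/day


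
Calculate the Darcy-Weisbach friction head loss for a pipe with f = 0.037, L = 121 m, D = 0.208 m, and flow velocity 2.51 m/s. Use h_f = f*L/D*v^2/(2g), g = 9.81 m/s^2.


v^2 = 2.51^2 = 6.3001 m^2/s^2
L/D = 121/0.208 = 581.73077
h_f = f*(L/D)*v^2/(2g) = 0.037 * 581.73077 * 6.3001 / 19.62 = 6.9115 m

6.9115 m


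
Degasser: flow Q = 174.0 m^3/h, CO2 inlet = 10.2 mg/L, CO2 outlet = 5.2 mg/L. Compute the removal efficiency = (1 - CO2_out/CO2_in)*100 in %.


CO2_out / CO2_in = 5.2 / 10.2 = 0.50980392
Fraction remaining = 0.50980392
efficiency = (1 - 0.50980392) * 100 = 49.0196 %

49.0196 %


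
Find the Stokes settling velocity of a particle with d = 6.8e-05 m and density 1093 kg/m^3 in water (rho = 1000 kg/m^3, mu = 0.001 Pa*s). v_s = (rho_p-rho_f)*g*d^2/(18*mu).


Density difference: rho_p - rho_f = 1093 - 1000 = 93 kg/m^3
d^2 = (6.8e-05)^2 = 4.624e-09 m^2
Numerator = (rho_p - rho_f) * g * d^2 = 93 * 9.81 * 4.624e-09 = 4.2186139e-06
Denominator = 18 * mu = 18 * 0.001 = 0.018
v_s = 4.2186139e-06 / 0.018 = 2.34367e-04 m/s
Check: Re = rho_f * v_s * d / mu = 1000 * 2.34367e-04 * 6.8e-05 / 0.001 = 0.0159 < 1, so Stokes' law applies.

2.34367e-04 m/s


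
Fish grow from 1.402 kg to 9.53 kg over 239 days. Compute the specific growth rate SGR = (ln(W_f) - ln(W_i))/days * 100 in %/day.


ln(W_f) = ln(9.53) = 2.2544447
ln(W_i) = ln(1.402) = 0.33789979
ln(W_f) - ln(W_i) = 2.2544447 - 0.33789979 = 1.9165449
SGR = 1.9165449 / 239 * 100 = 0.801902 %/day

0.801902 %/day


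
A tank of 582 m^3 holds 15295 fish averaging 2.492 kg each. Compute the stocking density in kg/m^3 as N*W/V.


Total biomass = 15295 fish * 2.492 kg = 38115.14 kg
Density = total biomass / volume = 38115.14 / 582 = 65.4899 kg/m^3

65.4899 kg/m^3


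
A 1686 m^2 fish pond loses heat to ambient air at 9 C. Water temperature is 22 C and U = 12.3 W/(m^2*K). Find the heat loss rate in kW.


Temperature difference dT = 22 - 9 = 13 K
Heat loss (W) = U * A * dT = 12.3 * 1686 * 13 = 269591.4 W
Convert to kW: 269591.4 / 1000 = 269.5914 kW

269.5914 kW


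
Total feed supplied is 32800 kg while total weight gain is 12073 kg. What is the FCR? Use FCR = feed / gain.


FCR = feed consumed / weight gained
FCR = 32800 kg / 12073 kg = 2.71681

2.71681


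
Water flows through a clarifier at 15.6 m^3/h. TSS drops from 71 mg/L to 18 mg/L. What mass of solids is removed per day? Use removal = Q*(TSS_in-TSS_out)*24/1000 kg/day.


Concentration drop: TSS_in - TSS_out = 71 - 18 = 53 mg/L
Hourly solids removed = Q * dTSS = 15.6 m^3/h * 53 mg/L = 826.8 g/h  (m^3/h * mg/L = g/h)
Daily solids removed = 826.8 * 24 = 19843.2 g/day
Convert g to kg: 19843.2 / 1000 = 19.8432 kg/day

19.8432 kg/day


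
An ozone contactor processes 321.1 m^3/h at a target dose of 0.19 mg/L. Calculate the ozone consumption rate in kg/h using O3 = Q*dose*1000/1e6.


O3 demand (mg/h) = Q * dose * 1000 = 321.1 * 0.19 * 1000 = 61009 mg/h
Convert mg to kg: 61009 / 1e6 = 0.061009 kg/h

0.061009 kg/h


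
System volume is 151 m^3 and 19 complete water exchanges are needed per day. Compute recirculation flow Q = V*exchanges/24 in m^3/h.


Daily recirculation volume = 151 m^3 * 19 = 2869 m^3/day
Flow rate Q = daily volume / 24 h = 2869 / 24 = 119.542 m^3/h

119.542 m^3/h


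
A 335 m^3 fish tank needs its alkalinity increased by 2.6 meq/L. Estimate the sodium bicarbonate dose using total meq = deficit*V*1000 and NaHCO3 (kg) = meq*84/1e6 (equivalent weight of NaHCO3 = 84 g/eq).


Tank volume in L = 335 m^3 * 1000 = 335000 L
Total meq required = 2.6 meq/L * 335000 L = 871000 meq
NaHCO3 mass = 871000 meq * 84 mg/meq / 1e6 = 73.164 kg

73.164 kg


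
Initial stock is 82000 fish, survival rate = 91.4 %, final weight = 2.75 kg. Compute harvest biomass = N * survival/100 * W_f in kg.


Survivors = 82000 * 91.4/100 = 74948 fish
Harvest biomass = survivors * W_f = 74948 * 2.75 = 206107 kg

206107 kg


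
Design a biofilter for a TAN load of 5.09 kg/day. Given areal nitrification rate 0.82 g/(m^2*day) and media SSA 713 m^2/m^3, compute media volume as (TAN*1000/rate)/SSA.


A = 5.09*1000 / 0.82 = 6207.3171 m^2
V = 6207.3171 / 713 = 8.70591

8.70591 m^3


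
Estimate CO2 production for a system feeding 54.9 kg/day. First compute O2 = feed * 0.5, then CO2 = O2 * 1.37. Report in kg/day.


O2 = 54.9 * 0.5 = 27.45
CO2 = 27.45 * 1.37 = 37.6065

37.6065 kg/day


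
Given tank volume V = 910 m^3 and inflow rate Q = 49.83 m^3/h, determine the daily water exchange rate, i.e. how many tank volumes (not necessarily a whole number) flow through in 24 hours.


Daily flow volume = 49.83 m^3/h * 24 h = 1195.92 m^3/day
Exchanges = daily flow / tank volume = 1195.92 / 910 = 1.3142 exchanges/day

1.3142 exchanges/day
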